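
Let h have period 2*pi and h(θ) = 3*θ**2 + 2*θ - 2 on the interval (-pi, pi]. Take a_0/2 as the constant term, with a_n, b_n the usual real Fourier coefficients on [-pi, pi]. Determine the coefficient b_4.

-1

b_4 = 1/pi ∫_{-pi}^{pi} h(θ) sin(4*θ) dθ.
Integrating by parts twice (tabular method), an antiderivative of (3*θ**2 + 2*θ - 2) sin(4*θ) is -3*θ**2*cos(4*θ)/4 + 3*θ*sin(4*θ)/8 - θ*cos(4*θ)/2 + sin(4*θ)/8 + 19*cos(4*θ)/32; evaluating from -pi to pi: ∫_{-pi}^{pi} (3*θ**2 + 2*θ - 2) sin(4*θ) dθ = (-3*pi**2/4 - pi/2 + 19/32) - (-3*pi**2/4 + 19/32 + pi/2) = -pi.
Hence b_4 = (1/pi)·(-pi) = -1.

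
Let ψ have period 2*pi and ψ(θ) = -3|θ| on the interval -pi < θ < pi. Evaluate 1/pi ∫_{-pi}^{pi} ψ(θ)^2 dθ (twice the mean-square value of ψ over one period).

6*pi**2

1/pi ∫_{-pi}^{pi} ψ(θ)^2 dθ = 1/pi · (6*pi**3) = 6*pi**2.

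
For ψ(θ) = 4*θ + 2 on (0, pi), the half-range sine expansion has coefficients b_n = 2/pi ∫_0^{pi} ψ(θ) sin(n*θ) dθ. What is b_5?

8*(1 + pi)/(5*pi)

b_5 = 2/pi ∫_0^{pi} (4*θ + 2) sin(5*θ) dθ.
Integrating by parts (boundary term plus one more integral), an antiderivative of (4*θ + 2) sin(5*θ) is -4*θ*cos(5*θ)/5 + 4*sin(5*θ)/25 - 2*cos(5*θ)/5; evaluating from 0 to pi: ∫_{0}^{pi} (4*θ + 2) sin(5*θ) dθ = (2/5 + 4*pi/5) - (-2/5) = 4/5 + 4*pi/5.
Hence b_5 = (2/pi)·(4/5 + 4*pi/5) = 8*(1 + pi)/(5*pi).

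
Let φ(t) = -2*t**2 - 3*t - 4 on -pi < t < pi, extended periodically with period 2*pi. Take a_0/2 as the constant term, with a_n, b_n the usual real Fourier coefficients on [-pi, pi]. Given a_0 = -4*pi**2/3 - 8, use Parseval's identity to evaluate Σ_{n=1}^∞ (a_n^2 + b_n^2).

Parseval: a_0^2/2 + Σ_{n≥1} (a_n^2+b_n^2) = 1/pi ∫_{-pi}^{pi} φ(t)^2 dt = 32 + 8*pi**4/5 + 50*pi**2/3.
Subtract a_0^2/2 = 8*(6 + pi**2)**2/9: Σ (a_n^2+b_n^2) = pi**2*(6 + 32*pi**2/45).

pi**2*(6 + 32*pi**2/45)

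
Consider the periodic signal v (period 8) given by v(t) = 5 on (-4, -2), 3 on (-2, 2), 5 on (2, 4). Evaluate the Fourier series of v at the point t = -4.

v is continuous at t = -4 with value 5, so the series converges to 5 there.

5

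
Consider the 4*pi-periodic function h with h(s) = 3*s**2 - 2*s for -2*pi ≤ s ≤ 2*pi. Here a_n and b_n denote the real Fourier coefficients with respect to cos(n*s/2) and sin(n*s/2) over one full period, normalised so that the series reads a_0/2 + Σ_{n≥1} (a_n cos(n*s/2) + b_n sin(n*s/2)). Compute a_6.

a_6 = (1/(2*pi)) ∫_{-2*pi}^{2*pi} h(s) cos(3*s) ds.
Integrating by parts twice (tabular method), an antiderivative of (3*s**2 - 2*s) cos(3*s) is s**2*sin(3*s) - 2*s*sin(3*s)/3 + 2*s*cos(3*s)/3 - 2*sin(3*s)/9 - 2*cos(3*s)/9; evaluating from -2*pi to 2*pi: ∫_{-2*pi}^{2*pi} (3*s**2 - 2*s) cos(3*s) ds = (-2/9 + 4*pi/3) - (-4*pi/3 - 2/9) = 8*pi/3.
Hence a_6 = (1/(2*pi))·(8*pi/3) = 4/3.

4/3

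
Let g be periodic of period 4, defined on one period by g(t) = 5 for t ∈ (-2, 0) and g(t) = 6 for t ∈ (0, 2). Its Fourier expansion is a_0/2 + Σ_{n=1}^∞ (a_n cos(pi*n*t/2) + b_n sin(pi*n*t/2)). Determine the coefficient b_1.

2/pi

b_1 = 1/2 ∫_{-2}^{2} g(t) sin(pi*t/2) dt.
Split the integral at the breakpoints.
Directly, an antiderivative of (5) sin(pi*t/2) is -10*cos(pi*t/2)/pi; evaluating from -2 to 0: ∫_{-2}^{0} (5) sin(pi*t/2) dt = (-10/pi) - (10/pi) = -20/pi.
Directly, an antiderivative of (6) sin(pi*t/2) is -12*cos(pi*t/2)/pi; evaluating from 0 to 2: ∫_{0}^{2} (6) sin(pi*t/2) dt = (12/pi) - (-12/pi) = 24/pi.
Summing the pieces and multiplying by (1/2) gives b_1 = 2/pi.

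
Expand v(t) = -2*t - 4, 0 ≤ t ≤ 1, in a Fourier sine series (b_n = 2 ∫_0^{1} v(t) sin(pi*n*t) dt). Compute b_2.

b_2 = 2 ∫_0^{1} (-2*t - 4) sin(2*pi*t) dt.
Integrating by parts (boundary term plus one more integral), an antiderivative of (-2*t - 4) sin(2*pi*t) is t*cos(2*pi*t)/pi - sin(2*pi*t)/(2*pi**2) + 2*cos(2*pi*t)/pi; evaluating from 0 to 1: ∫_{0}^{1} (-2*t - 4) sin(2*pi*t) dt = (3/pi) - (2/pi) = 1/pi.
Hence b_2 = 2·(1/pi) = 2/pi.

2/pi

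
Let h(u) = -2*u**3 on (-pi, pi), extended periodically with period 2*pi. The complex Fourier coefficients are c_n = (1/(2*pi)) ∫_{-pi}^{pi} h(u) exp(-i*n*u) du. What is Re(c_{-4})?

Since h is real-valued, Re(c_{-4}) = (1/(2*pi)) ∫_{-pi}^{pi} h(u) cos(-4*u) du = a_{4}/2.
(h is odd, so the integrand is odd over a symmetric interval and the integral vanishes.)

0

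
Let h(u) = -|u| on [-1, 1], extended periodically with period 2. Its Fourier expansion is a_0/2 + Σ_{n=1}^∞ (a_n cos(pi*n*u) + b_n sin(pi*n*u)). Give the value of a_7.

4/(49*pi**2)

a_7 = ∫_{-1}^{1} h(u) cos(7*pi*u) du.
h is even and cos(7*pi*u) is even, so the integrand is even and a_7 = 2 ∫_0^{1} h(u) cos(7*pi*u) du.
Integrating by parts (boundary term plus one more integral), an antiderivative of (-u) cos(7*pi*u) is -u*sin(7*pi*u)/(7*pi) - cos(7*pi*u)/(49*pi**2); evaluating from 0 to 1: ∫_{0}^{1} (-u) cos(7*pi*u) du = (1/(49*pi**2)) - (-1/(49*pi**2)) = 2/(49*pi**2).
Hence a_7 = 2·(2/(49*pi**2)) = 4/(49*pi**2).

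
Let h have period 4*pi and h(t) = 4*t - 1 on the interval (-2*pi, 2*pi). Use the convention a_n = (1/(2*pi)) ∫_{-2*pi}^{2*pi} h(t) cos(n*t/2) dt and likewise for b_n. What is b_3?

b_3 = (1/(2*pi)) ∫_{-2*pi}^{2*pi} h(t) sin(3*t/2) dt.
Integrating by parts (boundary term plus one more integral), an antiderivative of (4*t - 1) sin(3*t/2) is -8*t*cos(3*t/2)/3 + 16*sin(3*t/2)/9 + 2*cos(3*t/2)/3; evaluating from -2*pi to 2*pi: ∫_{-2*pi}^{2*pi} (4*t - 1) sin(3*t/2) dt = (-2/3 + 16*pi/3) - (-16*pi/3 - 2/3) = 32*pi/3.
Hence b_3 = (1/(2*pi))·(32*pi/3) = 16/3.

16/3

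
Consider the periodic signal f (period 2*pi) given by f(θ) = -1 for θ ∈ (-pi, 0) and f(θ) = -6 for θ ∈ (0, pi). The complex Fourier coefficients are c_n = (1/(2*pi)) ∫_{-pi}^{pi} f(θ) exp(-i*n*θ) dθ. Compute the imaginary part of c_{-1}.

Since f is real-valued, Im(c_{-1}) = -(1/(2*pi)) ∫_{-pi}^{pi} f(θ) sin(-θ) dθ = b_{1}/2.
Split the integral at the breakpoints.
Directly, an antiderivative of (-1) sin(-θ) is -cos(θ); evaluating from -pi to 0: ∫_{-pi}^{0} (-1) sin(-θ) dθ = (-1) - (1) = -2.
Directly, an antiderivative of (-6) sin(-θ) is -6*cos(θ); evaluating from 0 to pi: ∫_{0}^{pi} (-6) sin(-θ) dθ = (6) - (-6) = 12.
So ∫_{-pi}^{pi} f(θ) sin(-θ) dθ = 10.
Hence Im(c_{-1}) = (-1/(2*pi))·(10) = -5/pi.

-5/pi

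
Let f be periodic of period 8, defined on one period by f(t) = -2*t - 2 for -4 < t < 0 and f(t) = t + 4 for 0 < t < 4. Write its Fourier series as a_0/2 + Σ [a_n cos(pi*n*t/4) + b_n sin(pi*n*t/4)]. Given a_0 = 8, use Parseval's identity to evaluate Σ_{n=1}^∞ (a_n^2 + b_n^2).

44/3

Parseval: a_0^2/2 + Σ_{n≥1} (a_n^2+b_n^2) = 1/4 ∫_{-4}^{4} f(t)^2 dt = 140/3.
Subtract a_0^2/2 = 32: Σ (a_n^2+b_n^2) = 44/3.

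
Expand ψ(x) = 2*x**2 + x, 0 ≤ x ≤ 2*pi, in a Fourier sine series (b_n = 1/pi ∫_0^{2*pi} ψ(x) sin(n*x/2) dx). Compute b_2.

b_2 = 1/pi ∫_0^{2*pi} (2*x**2 + x) sin(x) dx.
Integrating by parts twice (tabular method), an antiderivative of (2*x**2 + x) sin(x) is -2*x**2*cos(x) + 4*x*sin(x) - x*cos(x) + sin(x) + 4*cos(x); evaluating from 0 to 2*pi: ∫_{0}^{2*pi} (2*x**2 + x) sin(x) dx = (-8*pi**2 - 2*pi + 4) - (4) = -2*pi*(1 + 4*pi).
Hence b_2 = (1/pi)·(-2*pi*(1 + 4*pi)) = -8*pi - 2.

-8*pi - 2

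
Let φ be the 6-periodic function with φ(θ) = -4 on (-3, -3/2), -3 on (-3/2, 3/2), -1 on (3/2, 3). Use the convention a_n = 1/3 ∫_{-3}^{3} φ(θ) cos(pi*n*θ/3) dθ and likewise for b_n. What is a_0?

-11/2

a_0 = 1/3 ∫_{-3}^{3} φ(θ) dθ = 1/3 · (-33/2) = -11/2.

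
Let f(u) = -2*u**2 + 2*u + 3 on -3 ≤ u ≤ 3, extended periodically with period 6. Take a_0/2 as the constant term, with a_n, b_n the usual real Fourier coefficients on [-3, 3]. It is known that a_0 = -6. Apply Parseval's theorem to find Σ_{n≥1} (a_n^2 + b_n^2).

408/5

Parseval: a_0^2/2 + Σ_{n≥1} (a_n^2+b_n^2) = 1/3 ∫_{-3}^{3} f(u)^2 du = 498/5.
Subtract a_0^2/2 = 18: Σ (a_n^2+b_n^2) = 408/5.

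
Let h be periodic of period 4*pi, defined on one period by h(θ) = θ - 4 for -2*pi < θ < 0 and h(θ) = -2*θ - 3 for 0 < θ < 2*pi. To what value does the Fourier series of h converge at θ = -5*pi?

-4 - pi

θ = -5*pi differs from θ = -pi by -1 full period(s), and the series is 4*pi-periodic.
h is continuous at θ = -pi with value -4 - pi, so the series converges to -4 - pi there.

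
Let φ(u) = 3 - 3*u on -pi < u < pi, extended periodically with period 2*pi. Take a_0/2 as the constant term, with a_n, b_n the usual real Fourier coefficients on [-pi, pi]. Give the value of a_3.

a_3 = 1/pi ∫_{-pi}^{pi} φ(u) cos(3*u) du.
Integrating by parts (boundary term plus one more integral), an antiderivative of (3 - 3*u) cos(3*u) is -u*sin(3*u) + sin(3*u) - cos(3*u)/3; evaluating from -pi to pi: ∫_{-pi}^{pi} (3 - 3*u) cos(3*u) du = (1/3) - (1/3) = 0.
Hence a_3 = (1/pi)·(0) = 0.

0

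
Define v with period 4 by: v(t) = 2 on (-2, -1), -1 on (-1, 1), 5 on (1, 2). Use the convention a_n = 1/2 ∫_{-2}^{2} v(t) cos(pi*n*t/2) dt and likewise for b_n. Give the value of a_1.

-9/pi

a_1 = 1/2 ∫_{-2}^{2} v(t) cos(pi*t/2) dt.
Split the integral at the breakpoints.
Directly, an antiderivative of (2) cos(pi*t/2) is 4*sin(pi*t/2)/pi; evaluating from -2 to -1: ∫_{-2}^{-1} (2) cos(pi*t/2) dt = (-4/pi) - (0) = -4/pi.
Directly, an antiderivative of (-1) cos(pi*t/2) is -2*sin(pi*t/2)/pi; evaluating from -1 to 1: ∫_{-1}^{1} (-1) cos(pi*t/2) dt = (-2/pi) - (2/pi) = -4/pi.
Directly, an antiderivative of (5) cos(pi*t/2) is 10*sin(pi*t/2)/pi; evaluating from 1 to 2: ∫_{1}^{2} (5) cos(pi*t/2) dt = (0) - (10/pi) = -10/pi.
Summing the pieces and multiplying by (1/2) gives a_1 = -9/pi.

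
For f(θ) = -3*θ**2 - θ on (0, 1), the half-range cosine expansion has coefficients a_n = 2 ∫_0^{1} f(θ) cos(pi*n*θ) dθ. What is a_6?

a_6 = 2 ∫_0^{1} (-3*θ**2 - θ) cos(6*pi*θ) dθ.
Integrating by parts twice (tabular method), an antiderivative of (-3*θ**2 - θ) cos(6*pi*θ) is -θ**2*sin(6*pi*θ)/(2*pi) - θ*sin(6*pi*θ)/(6*pi) - θ*cos(6*pi*θ)/(6*pi**2) + sin(6*pi*θ)/(36*pi**3) - cos(6*pi*θ)/(36*pi**2); evaluating from 0 to 1: ∫_{0}^{1} (-3*θ**2 - θ) cos(6*pi*θ) dθ = (-7/(36*pi**2)) - (-1/(36*pi**2)) = -1/(6*pi**2).
Hence a_6 = 2·(-1/(6*pi**2)) = -1/(3*pi**2).

-1/(3*pi**2)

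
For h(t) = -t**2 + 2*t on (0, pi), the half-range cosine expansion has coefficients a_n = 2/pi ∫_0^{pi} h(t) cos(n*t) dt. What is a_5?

4*(-2 + pi)/(25*pi)

a_5 = 2/pi ∫_0^{pi} (-t**2 + 2*t) cos(5*t) dt.
Integrating by parts twice (tabular method), an antiderivative of (-t**2 + 2*t) cos(5*t) is -t**2*sin(5*t)/5 + 2*t*sin(5*t)/5 - 2*t*cos(5*t)/25 + 2*sin(5*t)/125 + 2*cos(5*t)/25; evaluating from 0 to pi: ∫_{0}^{pi} (-t**2 + 2*t) cos(5*t) dt = (-2/25 + 2*pi/25) - (2/25) = -4/25 + 2*pi/25.
Hence a_5 = (2/pi)·(-4/25 + 2*pi/25) = 4*(-2 + pi)/(25*pi).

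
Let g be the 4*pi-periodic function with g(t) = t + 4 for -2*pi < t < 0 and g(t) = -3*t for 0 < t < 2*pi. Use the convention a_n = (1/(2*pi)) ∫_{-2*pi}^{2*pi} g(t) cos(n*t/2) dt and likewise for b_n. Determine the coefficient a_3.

a_3 = (1/(2*pi)) ∫_{-2*pi}^{2*pi} g(t) cos(3*t/2) dt.
Split the integral at the breakpoints.
Integrating by parts (boundary term plus one more integral), an antiderivative of (t + 4) cos(3*t/2) is 2*t*sin(3*t/2)/3 + 8*sin(3*t/2)/3 + 4*cos(3*t/2)/9; evaluating from -2*pi to 0: ∫_{-2*pi}^{0} (t + 4) cos(3*t/2) dt = (4/9) - (-4/9) = 8/9.
Integrating by parts (boundary term plus one more integral), an antiderivative of (-3*t) cos(3*t/2) is -2*t*sin(3*t/2) - 4*cos(3*t/2)/3; evaluating from 0 to 2*pi: ∫_{0}^{2*pi} (-3*t) cos(3*t/2) dt = (4/3) - (-4/3) = 8/3.
Summing the pieces and multiplying by (1/(2*pi)) gives a_3 = 16/(9*pi).

16/(9*pi)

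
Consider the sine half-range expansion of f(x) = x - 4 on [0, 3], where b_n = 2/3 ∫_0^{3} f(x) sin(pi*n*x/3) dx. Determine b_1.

-10/pi

b_1 = 2/3 ∫_0^{3} (x - 4) sin(pi*x/3) dx.
Integrating by parts (boundary term plus one more integral), an antiderivative of (x - 4) sin(pi*x/3) is -3*x*cos(pi*x/3)/pi + 9*sin(pi*x/3)/pi**2 + 12*cos(pi*x/3)/pi; evaluating from 0 to 3: ∫_{0}^{3} (x - 4) sin(pi*x/3) dx = (-3/pi) - (12/pi) = -15/pi.
Hence b_1 = (2/3)·(-15/pi) = -10/pi.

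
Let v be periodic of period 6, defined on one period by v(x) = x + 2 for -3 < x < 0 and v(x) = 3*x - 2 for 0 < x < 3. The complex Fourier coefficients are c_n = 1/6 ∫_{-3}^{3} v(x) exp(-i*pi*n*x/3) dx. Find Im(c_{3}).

Since v is real-valued, Im(c_{3}) = -1/6 ∫_{-3}^{3} v(x) sin(pi*x) dx = -b_{3}/2.
Split the integral at the breakpoints.
Integrating by parts (boundary term plus one more integral), an antiderivative of (x + 2) sin(pi*x) is -x*cos(pi*x)/pi + sin(pi*x)/pi**2 - 2*cos(pi*x)/pi; evaluating from -3 to 0: ∫_{-3}^{0} (x + 2) sin(pi*x) dx = (-2/pi) - (-1/pi) = -1/pi.
Integrating by parts (boundary term plus one more integral), an antiderivative of (3*x - 2) sin(pi*x) is -3*x*cos(pi*x)/pi + 3*sin(pi*x)/pi**2 + 2*cos(pi*x)/pi; evaluating from 0 to 3: ∫_{0}^{3} (3*x - 2) sin(pi*x) dx = (7/pi) - (2/pi) = 5/pi.
So ∫_{-3}^{3} v(x) sin(pi*x) dx = 4/pi.
Hence Im(c_{3}) = (-1/6)·(4/pi) = -2/(3*pi).

-2/(3*pi)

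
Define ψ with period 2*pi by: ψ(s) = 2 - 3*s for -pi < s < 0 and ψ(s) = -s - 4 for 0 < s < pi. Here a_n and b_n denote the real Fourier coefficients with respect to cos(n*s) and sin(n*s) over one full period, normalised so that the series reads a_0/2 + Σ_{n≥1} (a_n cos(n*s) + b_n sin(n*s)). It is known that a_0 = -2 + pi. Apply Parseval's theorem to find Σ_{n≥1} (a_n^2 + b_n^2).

Parseval: a_0^2/2 + Σ_{n≥1} (a_n^2+b_n^2) = 1/pi ∫_{-pi}^{pi} ψ(s)^2 ds = 20 + 10*pi + 10*pi**2/3.
Subtract a_0^2/2 = (2 - pi)**2/2: Σ (a_n^2+b_n^2) = 18 + 17*pi**2/6 + 12*pi.

18 + 17*pi**2/6 + 12*pi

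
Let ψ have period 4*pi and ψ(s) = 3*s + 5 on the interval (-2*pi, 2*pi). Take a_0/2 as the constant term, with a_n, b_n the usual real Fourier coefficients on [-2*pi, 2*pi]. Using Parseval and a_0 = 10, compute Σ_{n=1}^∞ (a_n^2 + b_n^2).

Parseval: a_0^2/2 + Σ_{n≥1} (a_n^2+b_n^2) = (1/(2*pi)) ∫_{-2*pi}^{2*pi} ψ(s)^2 ds = 50 + 24*pi**2.
Subtract a_0^2/2 = 50: Σ (a_n^2+b_n^2) = 24*pi**2.

24*pi**2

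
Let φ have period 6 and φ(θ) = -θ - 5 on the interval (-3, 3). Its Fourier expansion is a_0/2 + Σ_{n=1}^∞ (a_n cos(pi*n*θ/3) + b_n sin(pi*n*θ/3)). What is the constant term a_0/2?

a_0 = 1/3 ∫_{-3}^{3} φ(θ) dθ = 1/3 · (-30) = -10.
So the constant term a_0/2 = -5.

-5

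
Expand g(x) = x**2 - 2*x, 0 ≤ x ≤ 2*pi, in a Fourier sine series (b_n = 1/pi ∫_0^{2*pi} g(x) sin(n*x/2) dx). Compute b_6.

4/3 - 4*pi/3

b_6 = 1/pi ∫_0^{2*pi} (x**2 - 2*x) sin(3*x) dx.
Integrating by parts twice (tabular method), an antiderivative of (x**2 - 2*x) sin(3*x) is -x**2*cos(3*x)/3 + 2*x*sin(3*x)/9 + 2*x*cos(3*x)/3 - 2*sin(3*x)/9 + 2*cos(3*x)/27; evaluating from 0 to 2*pi: ∫_{0}^{2*pi} (x**2 - 2*x) sin(3*x) dx = (-4*pi**2/3 + 2/27 + 4*pi/3) - (2/27) = 4*pi*(1 - pi)/3.
Hence b_6 = (1/pi)·(4*pi*(1 - pi)/3) = 4/3 - 4*pi/3.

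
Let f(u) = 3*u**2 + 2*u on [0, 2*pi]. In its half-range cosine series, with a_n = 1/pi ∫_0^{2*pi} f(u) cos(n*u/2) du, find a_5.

16*(-3*pi - 1)/(25*pi)

a_5 = 1/pi ∫_0^{2*pi} (3*u**2 + 2*u) cos(5*u/2) du.
Integrating by parts twice (tabular method), an antiderivative of (3*u**2 + 2*u) cos(5*u/2) is 6*u**2*sin(5*u/2)/5 + 4*u*sin(5*u/2)/5 + 24*u*cos(5*u/2)/25 - 48*sin(5*u/2)/125 + 8*cos(5*u/2)/25; evaluating from 0 to 2*pi: ∫_{0}^{2*pi} (3*u**2 + 2*u) cos(5*u/2) du = (-48*pi/25 - 8/25) - (8/25) = -48*pi/25 - 16/25.
Hence a_5 = (1/pi)·(-48*pi/25 - 16/25) = 16*(-3*pi - 1)/(25*pi).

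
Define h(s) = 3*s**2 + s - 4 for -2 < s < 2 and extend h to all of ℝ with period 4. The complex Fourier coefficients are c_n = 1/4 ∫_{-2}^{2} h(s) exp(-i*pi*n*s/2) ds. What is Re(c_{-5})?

-24/(25*pi**2)

Since h is real-valued, Re(c_{-5}) = 1/4 ∫_{-2}^{2} h(s) cos(-5*pi*s/2) ds = a_{5}/2.
Integrating by parts twice (tabular method), an antiderivative of (3*s**2 + s - 4) cos(-5*pi*s/2) is 6*s**2*sin(5*pi*s/2)/(5*pi) + 2*s*sin(5*pi*s/2)/(5*pi) + 24*s*cos(5*pi*s/2)/(25*pi**2) - 8*sin(5*pi*s/2)/(5*pi) - 48*sin(5*pi*s/2)/(125*pi**3) + 4*cos(5*pi*s/2)/(25*pi**2); evaluating from -2 to 2: ∫_{-2}^{2} (3*s**2 + s - 4) cos(-5*pi*s/2) ds = (-52/(25*pi**2)) - (44/(25*pi**2)) = -96/(25*pi**2).
Hence Re(c_{-5}) = (1/4)·(-96/(25*pi**2)) = -24/(25*pi**2).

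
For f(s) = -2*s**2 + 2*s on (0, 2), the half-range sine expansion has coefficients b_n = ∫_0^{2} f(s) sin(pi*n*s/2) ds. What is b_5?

b_5 = ∫_0^{2} (-2*s**2 + 2*s) sin(5*pi*s/2) ds.
Integrating by parts twice (tabular method), an antiderivative of (-2*s**2 + 2*s) sin(5*pi*s/2) is 4*s**2*cos(5*pi*s/2)/(5*pi) - 16*s*sin(5*pi*s/2)/(25*pi**2) - 4*s*cos(5*pi*s/2)/(5*pi) + 8*sin(5*pi*s/2)/(25*pi**2) - 32*cos(5*pi*s/2)/(125*pi**3); evaluating from 0 to 2: ∫_{0}^{2} (-2*s**2 + 2*s) sin(5*pi*s/2) ds = (8*(4 - 25*pi**2)/(125*pi**3)) - (-32/(125*pi**3)) = 8*(8 - 25*pi**2)/(125*pi**3).
Hence b_5 = 8*(8 - 25*pi**2)/(125*pi**3).

8*(8 - 25*pi**2)/(125*pi**3)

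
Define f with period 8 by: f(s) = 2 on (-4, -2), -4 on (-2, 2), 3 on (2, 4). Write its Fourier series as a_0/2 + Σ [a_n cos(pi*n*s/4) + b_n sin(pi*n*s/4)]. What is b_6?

-1/(3*pi)

b_6 = 1/4 ∫_{-4}^{4} f(s) sin(3*pi*s/2) ds.
Split the integral at the breakpoints.
Directly, an antiderivative of (2) sin(3*pi*s/2) is -4*cos(3*pi*s/2)/(3*pi); evaluating from -4 to -2: ∫_{-4}^{-2} (2) sin(3*pi*s/2) ds = (4/(3*pi)) - (-4/(3*pi)) = 8/(3*pi).
Directly, an antiderivative of (-4) sin(3*pi*s/2) is 8*cos(3*pi*s/2)/(3*pi); evaluating from -2 to 2: ∫_{-2}^{2} (-4) sin(3*pi*s/2) ds = (-8/(3*pi)) - (-8/(3*pi)) = 0.
Directly, an antiderivative of (3) sin(3*pi*s/2) is -2*cos(3*pi*s/2)/pi; evaluating from 2 to 4: ∫_{2}^{4} (3) sin(3*pi*s/2) ds = (-2/pi) - (2/pi) = -4/pi.
Summing the pieces and multiplying by (1/4) gives b_6 = -1/(3*pi).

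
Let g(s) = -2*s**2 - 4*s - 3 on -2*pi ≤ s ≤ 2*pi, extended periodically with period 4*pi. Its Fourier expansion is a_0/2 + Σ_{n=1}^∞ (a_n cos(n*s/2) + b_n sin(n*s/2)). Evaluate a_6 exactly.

a_6 = (1/(2*pi)) ∫_{-2*pi}^{2*pi} g(s) cos(3*s) ds.
Integrating by parts twice (tabular method), an antiderivative of (-2*s**2 - 4*s - 3) cos(3*s) is -2*s**2*sin(3*s)/3 - 4*s*sin(3*s)/3 - 4*s*cos(3*s)/9 - 23*sin(3*s)/27 - 4*cos(3*s)/9; evaluating from -2*pi to 2*pi: ∫_{-2*pi}^{2*pi} (-2*s**2 - 4*s - 3) cos(3*s) ds = (-8*pi/9 - 4/9) - (-4/9 + 8*pi/9) = -16*pi/9.
Hence a_6 = (1/(2*pi))·(-16*pi/9) = -8/9.

-8/9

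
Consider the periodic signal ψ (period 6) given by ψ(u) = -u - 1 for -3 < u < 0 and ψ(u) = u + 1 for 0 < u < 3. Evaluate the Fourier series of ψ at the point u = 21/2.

u = 21/2 differs from u = -3/2 by 2 full period(s), and the series is 6-periodic.
ψ is continuous at u = -3/2 with value 1/2, so the series converges to 1/2 there.

1/2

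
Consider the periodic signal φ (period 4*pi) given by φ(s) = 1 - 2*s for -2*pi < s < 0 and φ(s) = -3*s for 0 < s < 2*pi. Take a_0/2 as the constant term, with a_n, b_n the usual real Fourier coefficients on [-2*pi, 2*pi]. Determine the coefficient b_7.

b_7 = (1/(2*pi)) ∫_{-2*pi}^{2*pi} φ(s) sin(7*s/2) ds.
Split the integral at the breakpoints.
Integrating by parts (boundary term plus one more integral), an antiderivative of (1 - 2*s) sin(7*s/2) is 4*s*cos(7*s/2)/7 - 8*sin(7*s/2)/49 - 2*cos(7*s/2)/7; evaluating from -2*pi to 0: ∫_{-2*pi}^{0} (1 - 2*s) sin(7*s/2) ds = (-2/7) - (2/7 + 8*pi/7) = -8*pi/7 - 4/7.
Integrating by parts (boundary term plus one more integral), an antiderivative of (-3*s) sin(7*s/2) is 6*s*cos(7*s/2)/7 - 12*sin(7*s/2)/49; evaluating from 0 to 2*pi: ∫_{0}^{2*pi} (-3*s) sin(7*s/2) ds = (-12*pi/7) - (0) = -12*pi/7.
Summing the pieces and multiplying by (1/(2*pi)) gives b_7 = 2*(-5*pi - 1)/(7*pi).

2*(-5*pi - 1)/(7*pi)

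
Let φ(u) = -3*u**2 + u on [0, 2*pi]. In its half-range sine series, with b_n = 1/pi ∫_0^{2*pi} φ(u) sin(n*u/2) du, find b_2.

-2 + 12*pi

b_2 = 1/pi ∫_0^{2*pi} (-3*u**2 + u) sin(u) du.
Integrating by parts twice (tabular method), an antiderivative of (-3*u**2 + u) sin(u) is 3*u**2*cos(u) - 6*u*sin(u) - u*cos(u) + sin(u) - 6*cos(u); evaluating from 0 to 2*pi: ∫_{0}^{2*pi} (-3*u**2 + u) sin(u) du = (-2*pi - 6 + 12*pi**2) - (-6) = 2*pi*(-1 + 6*pi).
Hence b_2 = (1/pi)·(2*pi*(-1 + 6*pi)) = -2 + 12*pi.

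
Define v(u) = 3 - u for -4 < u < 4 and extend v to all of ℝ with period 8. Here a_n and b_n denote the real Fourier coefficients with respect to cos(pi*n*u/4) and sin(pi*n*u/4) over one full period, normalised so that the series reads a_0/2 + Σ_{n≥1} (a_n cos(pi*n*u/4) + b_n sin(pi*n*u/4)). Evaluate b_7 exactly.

b_7 = 1/4 ∫_{-4}^{4} v(u) sin(7*pi*u/4) du.
Integrating by parts (boundary term plus one more integral), an antiderivative of (3 - u) sin(7*pi*u/4) is 4*u*cos(7*pi*u/4)/(7*pi) - 16*sin(7*pi*u/4)/(49*pi**2) - 12*cos(7*pi*u/4)/(7*pi); evaluating from -4 to 4: ∫_{-4}^{4} (3 - u) sin(7*pi*u/4) du = (-4/(7*pi)) - (4/pi) = -32/(7*pi).
Hence b_7 = (1/4)·(-32/(7*pi)) = -8/(7*pi).

-8/(7*pi)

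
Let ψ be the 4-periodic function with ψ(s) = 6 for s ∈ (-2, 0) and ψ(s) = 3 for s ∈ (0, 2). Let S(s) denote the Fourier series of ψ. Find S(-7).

s = -7 differs from s = 1 by -2 full period(s), and the series is 4-periodic.
ψ is continuous at s = 1 with value 3, so the series converges to 3 there.

3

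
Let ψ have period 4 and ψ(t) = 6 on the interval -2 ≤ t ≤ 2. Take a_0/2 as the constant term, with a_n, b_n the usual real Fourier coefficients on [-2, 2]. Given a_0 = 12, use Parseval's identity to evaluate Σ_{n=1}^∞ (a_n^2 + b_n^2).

Parseval: a_0^2/2 + Σ_{n≥1} (a_n^2+b_n^2) = 1/2 ∫_{-2}^{2} ψ(t)^2 dt = 72.
Subtract a_0^2/2 = 72: Σ (a_n^2+b_n^2) = 0.

0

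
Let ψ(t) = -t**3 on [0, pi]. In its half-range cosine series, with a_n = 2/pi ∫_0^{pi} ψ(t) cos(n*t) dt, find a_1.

-24/pi + 6*pi

a_1 = 2/pi ∫_0^{pi} (-t**3) cos(t) dt.
Integrating by parts three times (tabular method), an antiderivative of (-t**3) cos(t) is -t**3*sin(t) - 3*t**2*cos(t) + 6*t*sin(t) + 6*cos(t); evaluating from 0 to pi: ∫_{0}^{pi} (-t**3) cos(t) dt = (-6 + 3*pi**2) - (6) = -12 + 3*pi**2.
Hence a_1 = (2/pi)·(-12 + 3*pi**2) = -24/pi + 6*pi.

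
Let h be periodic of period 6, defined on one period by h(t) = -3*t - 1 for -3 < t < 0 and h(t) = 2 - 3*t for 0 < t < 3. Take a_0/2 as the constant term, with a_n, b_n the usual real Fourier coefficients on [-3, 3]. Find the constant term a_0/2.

a_0 = 1/3 ∫_{-3}^{3} h(t) dt = 1/3 · (3) = 1.
So the constant term a_0/2 = 1/2.

1/2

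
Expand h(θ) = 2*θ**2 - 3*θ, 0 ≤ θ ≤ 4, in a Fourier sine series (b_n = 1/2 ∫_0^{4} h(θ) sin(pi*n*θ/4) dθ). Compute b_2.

b_2 = 1/2 ∫_0^{4} (2*θ**2 - 3*θ) sin(pi*θ/2) dθ.
Integrating by parts twice (tabular method), an antiderivative of (2*θ**2 - 3*θ) sin(pi*θ/2) is -4*θ**2*cos(pi*θ/2)/pi + 16*θ*sin(pi*θ/2)/pi**2 + 6*θ*cos(pi*θ/2)/pi - 12*sin(pi*θ/2)/pi**2 + 32*cos(pi*θ/2)/pi**3; evaluating from 0 to 4: ∫_{0}^{4} (2*θ**2 - 3*θ) sin(pi*θ/2) dθ = (-40/pi + 32/pi**3) - (32/pi**3) = -40/pi.
Hence b_2 = (1/2)·(-40/pi) = -20/pi.

-20/pi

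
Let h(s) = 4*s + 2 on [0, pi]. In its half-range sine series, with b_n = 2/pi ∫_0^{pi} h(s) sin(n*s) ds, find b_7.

8*(1 + pi)/(7*pi)

b_7 = 2/pi ∫_0^{pi} (4*s + 2) sin(7*s) ds.
Integrating by parts (boundary term plus one more integral), an antiderivative of (4*s + 2) sin(7*s) is -4*s*cos(7*s)/7 + 4*sin(7*s)/49 - 2*cos(7*s)/7; evaluating from 0 to pi: ∫_{0}^{pi} (4*s + 2) sin(7*s) ds = (2/7 + 4*pi/7) - (-2/7) = 4/7 + 4*pi/7.
Hence b_7 = (2/pi)·(4/7 + 4*pi/7) = 8*(1 + pi)/(7*pi).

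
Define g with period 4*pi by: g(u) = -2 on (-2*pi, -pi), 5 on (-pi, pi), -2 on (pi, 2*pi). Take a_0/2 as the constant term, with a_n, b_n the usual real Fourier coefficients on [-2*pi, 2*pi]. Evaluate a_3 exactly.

-14/(3*pi)

a_3 = (1/(2*pi)) ∫_{-2*pi}^{2*pi} g(u) cos(3*u/2) du.
g is even and cos(3*u/2) is even, so the integrand is even and a_3 = 1/pi ∫_0^{2*pi} g(u) cos(3*u/2) du.
Split the integral at the breakpoints.
Directly, an antiderivative of (5) cos(3*u/2) is 10*sin(3*u/2)/3; evaluating from 0 to pi: ∫_{0}^{pi} (5) cos(3*u/2) du = (-10/3) - (0) = -10/3.
Directly, an antiderivative of (-2) cos(3*u/2) is -4*sin(3*u/2)/3; evaluating from pi to 2*pi: ∫_{pi}^{2*pi} (-2) cos(3*u/2) du = (0) - (4/3) = -4/3.
Summing the pieces and multiplying by (1/pi) gives a_3 = -14/(3*pi).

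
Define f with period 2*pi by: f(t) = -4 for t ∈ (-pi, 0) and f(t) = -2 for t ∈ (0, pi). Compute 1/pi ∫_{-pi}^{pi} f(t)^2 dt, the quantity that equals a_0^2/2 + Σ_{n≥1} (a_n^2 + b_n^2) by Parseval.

1/pi ∫_{-pi}^{pi} f(t)^2 dt = 1/pi · (20*pi) = 20.

20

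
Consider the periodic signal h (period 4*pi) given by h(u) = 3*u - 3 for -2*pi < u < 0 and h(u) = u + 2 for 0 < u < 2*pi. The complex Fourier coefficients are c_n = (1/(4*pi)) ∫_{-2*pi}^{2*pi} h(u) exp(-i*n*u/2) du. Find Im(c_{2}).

Since h is real-valued, Im(c_{2}) = -(1/(4*pi)) ∫_{-2*pi}^{2*pi} h(u) sin(u) du = -b_{2}/2.
Split the integral at the breakpoints.
Integrating by parts (boundary term plus one more integral), an antiderivative of (3*u - 3) sin(u) is -3*u*cos(u) + 3*sin(u) + 3*cos(u); evaluating from -2*pi to 0: ∫_{-2*pi}^{0} (3*u - 3) sin(u) du = (3) - (3 + 6*pi) = -6*pi.
Integrating by parts (boundary term plus one more integral), an antiderivative of (u + 2) sin(u) is -u*cos(u) + sin(u) - 2*cos(u); evaluating from 0 to 2*pi: ∫_{0}^{2*pi} (u + 2) sin(u) du = (-2*pi - 2) - (-2) = -2*pi.
So ∫_{-2*pi}^{2*pi} h(u) sin(u) du = -8*pi.
Hence Im(c_{2}) = (-1/(4*pi))·(-8*pi) = 2.

2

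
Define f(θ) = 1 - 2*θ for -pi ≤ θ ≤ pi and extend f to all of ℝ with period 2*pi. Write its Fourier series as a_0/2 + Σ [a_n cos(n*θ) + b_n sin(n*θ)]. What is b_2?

b_2 = 1/pi ∫_{-pi}^{pi} f(θ) sin(2*θ) dθ.
Integrating by parts (boundary term plus one more integral), an antiderivative of (1 - 2*θ) sin(2*θ) is θ*cos(2*θ) - sin(2*θ)/2 - cos(2*θ)/2; evaluating from -pi to pi: ∫_{-pi}^{pi} (1 - 2*θ) sin(2*θ) dθ = (-1/2 + pi) - (-pi - 1/2) = 2*pi.
Hence b_2 = (1/pi)·(2*pi) = 2.

2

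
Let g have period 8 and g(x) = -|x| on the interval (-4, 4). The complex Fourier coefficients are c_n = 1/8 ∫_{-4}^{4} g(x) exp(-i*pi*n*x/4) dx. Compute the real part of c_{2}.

Since g is real-valued, Re(c_{2}) = 1/8 ∫_{-4}^{4} g(x) cos(pi*x/2) dx = a_{2}/2.
g is even and cos(pi*x/2) is even, so the integrand is even: ∫_{-4}^{4} g(x) cos(pi*x/2) dx = 2∫_0^{4} g(x) cos(pi*x/2) dx.
Integrating by parts (boundary term plus one more integral), an antiderivative of (-x) cos(pi*x/2) is -2*x*sin(pi*x/2)/pi - 4*cos(pi*x/2)/pi**2; evaluating from 0 to 4: ∫_{0}^{4} (-x) cos(pi*x/2) dx = (-4/pi**2) - (-4/pi**2) = 0.
So ∫_{-4}^{4} g(x) cos(pi*x/2) dx = 0.
Hence Re(c_{2}) = (1/8)·(0) = 0.

0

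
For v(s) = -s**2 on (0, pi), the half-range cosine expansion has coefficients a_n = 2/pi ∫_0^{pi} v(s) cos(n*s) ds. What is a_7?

a_7 = 2/pi ∫_0^{pi} (-s**2) cos(7*s) ds.
Integrating by parts twice (tabular method), an antiderivative of (-s**2) cos(7*s) is -s**2*sin(7*s)/7 - 2*s*cos(7*s)/49 + 2*sin(7*s)/343; evaluating from 0 to pi: ∫_{0}^{pi} (-s**2) cos(7*s) ds = (2*pi/49) - (0) = 2*pi/49.
Hence a_7 = (2/pi)·(2*pi/49) = 4/49.

4/49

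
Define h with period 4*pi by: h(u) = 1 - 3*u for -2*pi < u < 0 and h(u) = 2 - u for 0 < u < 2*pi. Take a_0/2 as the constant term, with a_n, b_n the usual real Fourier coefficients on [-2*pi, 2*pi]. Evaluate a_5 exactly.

a_5 = (1/(2*pi)) ∫_{-2*pi}^{2*pi} h(u) cos(5*u/2) du.
Split the integral at the breakpoints.
Integrating by parts (boundary term plus one more integral), an antiderivative of (1 - 3*u) cos(5*u/2) is -6*u*sin(5*u/2)/5 + 2*sin(5*u/2)/5 - 12*cos(5*u/2)/25; evaluating from -2*pi to 0: ∫_{-2*pi}^{0} (1 - 3*u) cos(5*u/2) du = (-12/25) - (12/25) = -24/25.
Integrating by parts (boundary term plus one more integral), an antiderivative of (2 - u) cos(5*u/2) is -2*u*sin(5*u/2)/5 + 4*sin(5*u/2)/5 - 4*cos(5*u/2)/25; evaluating from 0 to 2*pi: ∫_{0}^{2*pi} (2 - u) cos(5*u/2) du = (4/25) - (-4/25) = 8/25.
Summing the pieces and multiplying by (1/(2*pi)) gives a_5 = -8/(25*pi).

-8/(25*pi)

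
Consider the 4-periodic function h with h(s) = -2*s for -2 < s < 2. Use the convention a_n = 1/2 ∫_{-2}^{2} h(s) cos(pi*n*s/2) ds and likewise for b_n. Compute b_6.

4/(3*pi)

b_6 = 1/2 ∫_{-2}^{2} h(s) sin(3*pi*s) ds.
h is odd and sin(3*pi*s) is odd, so the integrand is even and b_6 = ∫_0^{2} h(s) sin(3*pi*s) ds.
Integrating by parts (boundary term plus one more integral), an antiderivative of (-2*s) sin(3*pi*s) is 2*s*cos(3*pi*s)/(3*pi) - 2*sin(3*pi*s)/(9*pi**2); evaluating from 0 to 2: ∫_{0}^{2} (-2*s) sin(3*pi*s) ds = (4/(3*pi)) - (0) = 4/(3*pi).
Hence b_6 = 4/(3*pi).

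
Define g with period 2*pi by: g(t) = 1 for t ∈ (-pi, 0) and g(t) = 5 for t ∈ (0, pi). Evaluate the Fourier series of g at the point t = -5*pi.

3

t = -5*pi differs from t = -pi by -2 full period(s), and the series is 2*pi-periodic.
At t = -pi the one-sided limits are g(-pi^-) = 5 and g(-pi^+) = 1.
By Dirichlet's theorem the series converges to their average, [(5) + (1)]/2 = 3.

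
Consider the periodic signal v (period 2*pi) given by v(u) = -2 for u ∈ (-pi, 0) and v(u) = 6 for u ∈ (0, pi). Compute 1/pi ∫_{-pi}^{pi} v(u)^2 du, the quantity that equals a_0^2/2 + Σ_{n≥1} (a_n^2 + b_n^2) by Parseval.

1/pi ∫_{-pi}^{pi} v(u)^2 du = 1/pi · (40*pi) = 40.

40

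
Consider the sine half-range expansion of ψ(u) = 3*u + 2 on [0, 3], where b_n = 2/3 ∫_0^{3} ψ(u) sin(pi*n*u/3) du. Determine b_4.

b_4 = 2/3 ∫_0^{3} (3*u + 2) sin(4*pi*u/3) du.
Integrating by parts (boundary term plus one more integral), an antiderivative of (3*u + 2) sin(4*pi*u/3) is -9*u*cos(4*pi*u/3)/(4*pi) + 27*sin(4*pi*u/3)/(16*pi**2) - 3*cos(4*pi*u/3)/(2*pi); evaluating from 0 to 3: ∫_{0}^{3} (3*u + 2) sin(4*pi*u/3) du = (-33/(4*pi)) - (-3/(2*pi)) = -27/(4*pi).
Hence b_4 = (2/3)·(-27/(4*pi)) = -9/(2*pi).

-9/(2*pi)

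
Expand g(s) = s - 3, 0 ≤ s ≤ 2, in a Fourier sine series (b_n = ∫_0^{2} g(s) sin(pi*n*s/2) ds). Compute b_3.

-8/(3*pi)

b_3 = ∫_0^{2} (s - 3) sin(3*pi*s/2) ds.
Integrating by parts (boundary term plus one more integral), an antiderivative of (s - 3) sin(3*pi*s/2) is -2*s*cos(3*pi*s/2)/(3*pi) + 4*sin(3*pi*s/2)/(9*pi**2) + 2*cos(3*pi*s/2)/pi; evaluating from 0 to 2: ∫_{0}^{2} (s - 3) sin(3*pi*s/2) ds = (-2/(3*pi)) - (2/pi) = -8/(3*pi).
Hence b_3 = -8/(3*pi).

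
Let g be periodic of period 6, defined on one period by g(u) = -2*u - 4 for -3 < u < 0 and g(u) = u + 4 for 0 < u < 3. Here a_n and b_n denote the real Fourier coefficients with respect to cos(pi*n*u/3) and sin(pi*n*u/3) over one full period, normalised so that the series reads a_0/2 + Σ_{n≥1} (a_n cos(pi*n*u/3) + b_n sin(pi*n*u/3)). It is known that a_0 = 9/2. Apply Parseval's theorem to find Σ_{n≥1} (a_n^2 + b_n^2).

Parseval: a_0^2/2 + Σ_{n≥1} (a_n^2+b_n^2) = 1/3 ∫_{-3}^{3} g(u)^2 du = 35.
Subtract a_0^2/2 = 81/8: Σ (a_n^2+b_n^2) = 199/8.

199/8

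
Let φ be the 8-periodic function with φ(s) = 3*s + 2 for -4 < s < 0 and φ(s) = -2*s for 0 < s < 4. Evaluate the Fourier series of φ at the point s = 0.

At s = 0 the one-sided limits are φ(0^-) = 2 and φ(0^+) = 0.
By Dirichlet's theorem the series converges to their average, [(2) + (0)]/2 = 1.

1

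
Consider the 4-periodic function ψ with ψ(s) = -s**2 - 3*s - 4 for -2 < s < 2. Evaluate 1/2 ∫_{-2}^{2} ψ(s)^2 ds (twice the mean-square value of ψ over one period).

1/2 ∫_{-2}^{2} ψ(s)^2 ds = 1/2 · (2512/15) = 1256/15.

1256/15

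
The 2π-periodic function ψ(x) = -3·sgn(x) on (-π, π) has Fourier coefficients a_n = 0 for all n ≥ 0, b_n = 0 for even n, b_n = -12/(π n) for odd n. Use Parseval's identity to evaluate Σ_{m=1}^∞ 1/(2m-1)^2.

Parseval: Σ b_n^2 = (1/π) ∫_{-π}^{π} ψ(x)^2 dx = 18.
Only odd n contribute, with b_n^2 = 144/(π^2 n^2), so Σ_{m≥1} 1/(2m-1)^2 = π^2·(18)/144 = pi**2/8.

pi**2/8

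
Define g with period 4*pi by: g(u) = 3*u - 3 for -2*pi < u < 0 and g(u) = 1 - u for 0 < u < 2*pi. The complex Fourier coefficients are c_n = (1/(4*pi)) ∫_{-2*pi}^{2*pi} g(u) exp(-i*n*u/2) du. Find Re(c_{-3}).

8/(9*pi)

Since g is real-valued, Re(c_{-3}) = (1/(4*pi)) ∫_{-2*pi}^{2*pi} g(u) cos(-3*u/2) du = a_{3}/2.
Split the integral at the breakpoints.
Integrating by parts (boundary term plus one more integral), an antiderivative of (3*u - 3) cos(-3*u/2) is 2*u*sin(3*u/2) - 2*sin(3*u/2) + 4*cos(3*u/2)/3; evaluating from -2*pi to 0: ∫_{-2*pi}^{0} (3*u - 3) cos(-3*u/2) du = (4/3) - (-4/3) = 8/3.
Integrating by parts (boundary term plus one more integral), an antiderivative of (1 - u) cos(-3*u/2) is -2*u*sin(3*u/2)/3 + 2*sin(3*u/2)/3 - 4*cos(3*u/2)/9; evaluating from 0 to 2*pi: ∫_{0}^{2*pi} (1 - u) cos(-3*u/2) du = (4/9) - (-4/9) = 8/9.
So ∫_{-2*pi}^{2*pi} g(u) cos(-3*u/2) du = 32/9.
Hence Re(c_{-3}) = (1/(4*pi))·(32/9) = 8/(9*pi).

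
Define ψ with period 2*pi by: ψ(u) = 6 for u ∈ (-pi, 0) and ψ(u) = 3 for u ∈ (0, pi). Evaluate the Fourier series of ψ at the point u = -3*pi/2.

u = -3*pi/2 differs from u = pi/2 by -1 full period(s), and the series is 2*pi-periodic.
ψ is continuous at u = pi/2 with value 3, so the series converges to 3 there.

3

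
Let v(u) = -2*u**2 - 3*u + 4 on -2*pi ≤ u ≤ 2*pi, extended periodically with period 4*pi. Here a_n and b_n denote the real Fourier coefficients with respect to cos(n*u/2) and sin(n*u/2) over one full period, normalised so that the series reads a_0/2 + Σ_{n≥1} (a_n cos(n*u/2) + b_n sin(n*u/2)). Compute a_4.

-2

a_4 = (1/(2*pi)) ∫_{-2*pi}^{2*pi} v(u) cos(2*u) du.
Integrating by parts twice (tabular method), an antiderivative of (-2*u**2 - 3*u + 4) cos(2*u) is -u**2*sin(2*u) - 3*u*sin(2*u)/2 - u*cos(2*u) + 5*sin(2*u)/2 - 3*cos(2*u)/4; evaluating from -2*pi to 2*pi: ∫_{-2*pi}^{2*pi} (-2*u**2 - 3*u + 4) cos(2*u) du = (-2*pi - 3/4) - (-3/4 + 2*pi) = -4*pi.
Hence a_4 = (1/(2*pi))·(-4*pi) = -2.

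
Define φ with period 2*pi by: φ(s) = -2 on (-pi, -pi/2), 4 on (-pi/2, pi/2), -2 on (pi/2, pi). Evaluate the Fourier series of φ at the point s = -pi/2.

1

At s = -pi/2 the one-sided limits are φ(-pi/2^-) = -2 and φ(-pi/2^+) = 4.
By Dirichlet's theorem the series converges to their average, [(-2) + (4)]/2 = 1.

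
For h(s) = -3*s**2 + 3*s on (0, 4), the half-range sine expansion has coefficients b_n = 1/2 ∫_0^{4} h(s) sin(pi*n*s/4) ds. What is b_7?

b_7 = 1/2 ∫_0^{4} (-3*s**2 + 3*s) sin(7*pi*s/4) ds.
Integrating by parts twice (tabular method), an antiderivative of (-3*s**2 + 3*s) sin(7*pi*s/4) is 12*s**2*cos(7*pi*s/4)/(7*pi) - 96*s*sin(7*pi*s/4)/(49*pi**2) - 12*s*cos(7*pi*s/4)/(7*pi) + 48*sin(7*pi*s/4)/(49*pi**2) - 384*cos(7*pi*s/4)/(343*pi**3); evaluating from 0 to 4: ∫_{0}^{4} (-3*s**2 + 3*s) sin(7*pi*s/4) ds = (48*(8 - 147*pi**2)/(343*pi**3)) - (-384/(343*pi**3)) = 48*(16 - 147*pi**2)/(343*pi**3).
Hence b_7 = (1/2)·(48*(16 - 147*pi**2)/(343*pi**3)) = 24*(16 - 147*pi**2)/(343*pi**3).

24*(16 - 147*pi**2)/(343*pi**3)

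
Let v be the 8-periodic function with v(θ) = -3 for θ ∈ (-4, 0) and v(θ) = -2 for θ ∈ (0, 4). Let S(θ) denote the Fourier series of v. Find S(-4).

-5/2

At θ = -4 the one-sided limits are v(-4^-) = -2 and v(-4^+) = -3.
By Dirichlet's theorem the series converges to their average, [(-2) + (-3)]/2 = -5/2.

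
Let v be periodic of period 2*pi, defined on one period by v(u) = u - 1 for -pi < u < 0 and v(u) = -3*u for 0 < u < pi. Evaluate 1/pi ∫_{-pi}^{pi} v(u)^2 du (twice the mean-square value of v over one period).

1 + pi + 10*pi**2/3

1/pi ∫_{-pi}^{pi} v(u)^2 du = 1/pi · (pi*(1 + pi + 10*pi**2/3)) = 1 + pi + 10*pi**2/3.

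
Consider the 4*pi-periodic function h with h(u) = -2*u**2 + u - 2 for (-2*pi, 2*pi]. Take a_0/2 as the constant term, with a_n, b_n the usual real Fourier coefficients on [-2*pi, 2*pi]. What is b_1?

4

b_1 = (1/(2*pi)) ∫_{-2*pi}^{2*pi} h(u) sin(u/2) du.
Integrating by parts twice (tabular method), an antiderivative of (-2*u**2 + u - 2) sin(u/2) is 4*u**2*cos(u/2) - 16*u*sin(u/2) - 2*u*cos(u/2) + 4*sin(u/2) - 28*cos(u/2); evaluating from -2*pi to 2*pi: ∫_{-2*pi}^{2*pi} (-2*u**2 + u - 2) sin(u/2) du = (-16*pi**2 + 4*pi + 28) - (-16*pi**2 - 4*pi + 28) = 8*pi.
Hence b_1 = (1/(2*pi))·(8*pi) = 4.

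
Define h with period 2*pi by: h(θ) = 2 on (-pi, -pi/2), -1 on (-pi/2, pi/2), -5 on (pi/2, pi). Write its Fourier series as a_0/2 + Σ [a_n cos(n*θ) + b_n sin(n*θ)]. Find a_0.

a_0 = 1/pi ∫_{-pi}^{pi} h(θ) dθ = 1/pi · (-5*pi/2) = -5/2.

-5/2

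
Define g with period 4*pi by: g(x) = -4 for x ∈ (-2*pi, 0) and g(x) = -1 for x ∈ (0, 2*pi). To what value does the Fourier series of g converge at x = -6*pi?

x = -6*pi differs from x = 2*pi by -2 full period(s), and the series is 4*pi-periodic.
At x = 2*pi the one-sided limits are g(2*pi^-) = -1 and g(2*pi^+) = -4.
By Dirichlet's theorem the series converges to their average, [(-1) + (-4)]/2 = -5/2.

-5/2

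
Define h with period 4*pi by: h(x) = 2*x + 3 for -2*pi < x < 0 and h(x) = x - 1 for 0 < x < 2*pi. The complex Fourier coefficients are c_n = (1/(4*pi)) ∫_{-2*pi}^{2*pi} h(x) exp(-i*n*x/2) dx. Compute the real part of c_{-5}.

2/(25*pi)

Since h is real-valued, Re(c_{-5}) = (1/(4*pi)) ∫_{-2*pi}^{2*pi} h(x) cos(-5*x/2) dx = a_{5}/2.
Split the integral at the breakpoints.
Integrating by parts (boundary term plus one more integral), an antiderivative of (2*x + 3) cos(-5*x/2) is 4*x*sin(5*x/2)/5 + 6*sin(5*x/2)/5 + 8*cos(5*x/2)/25; evaluating from -2*pi to 0: ∫_{-2*pi}^{0} (2*x + 3) cos(-5*x/2) dx = (8/25) - (-8/25) = 16/25.
Integrating by parts (boundary term plus one more integral), an antiderivative of (x - 1) cos(-5*x/2) is 2*x*sin(5*x/2)/5 - 2*sin(5*x/2)/5 + 4*cos(5*x/2)/25; evaluating from 0 to 2*pi: ∫_{0}^{2*pi} (x - 1) cos(-5*x/2) dx = (-4/25) - (4/25) = -8/25.
So ∫_{-2*pi}^{2*pi} h(x) cos(-5*x/2) dx = 8/25.
Hence Re(c_{-5}) = (1/(4*pi))·(8/25) = 2/(25*pi).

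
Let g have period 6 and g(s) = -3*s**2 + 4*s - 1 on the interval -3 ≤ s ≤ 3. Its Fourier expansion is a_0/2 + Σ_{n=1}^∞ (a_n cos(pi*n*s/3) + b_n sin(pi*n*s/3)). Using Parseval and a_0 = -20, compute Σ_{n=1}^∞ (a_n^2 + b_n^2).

Parseval: a_0^2/2 + Σ_{n≥1} (a_n^2+b_n^2) = 1/3 ∫_{-3}^{3} g(s)^2 ds = 2128/5.
Subtract a_0^2/2 = 200: Σ (a_n^2+b_n^2) = 1128/5.

1128/5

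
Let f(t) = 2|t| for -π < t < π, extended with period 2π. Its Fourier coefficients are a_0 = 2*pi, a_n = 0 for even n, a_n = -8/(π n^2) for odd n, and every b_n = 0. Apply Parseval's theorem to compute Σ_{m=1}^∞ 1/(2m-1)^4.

Parseval: a_0^2/2 + Σ a_n^2 = (1/π) ∫_{-π}^{π} f(t)^2 dt = 8*pi**2/3.
Subtract a_0^2/2 = 2*pi**2: Σ a_n^2 = 2*pi**2/3.
Only odd n contribute, with a_n^2 = 64/(π^2 n^4), so Σ_{m≥1} 1/(2m-1)^4 = π^2·(2*pi**2/3)/64 = pi**4/96.

pi**4/96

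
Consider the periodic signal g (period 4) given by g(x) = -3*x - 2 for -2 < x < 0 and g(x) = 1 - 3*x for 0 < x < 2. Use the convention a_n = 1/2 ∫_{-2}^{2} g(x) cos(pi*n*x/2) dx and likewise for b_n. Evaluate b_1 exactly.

-6/pi

b_1 = 1/2 ∫_{-2}^{2} g(x) sin(pi*x/2) dx.
Split the integral at the breakpoints.
Integrating by parts (boundary term plus one more integral), an antiderivative of (-3*x - 2) sin(pi*x/2) is 6*x*cos(pi*x/2)/pi - 12*sin(pi*x/2)/pi**2 + 4*cos(pi*x/2)/pi; evaluating from -2 to 0: ∫_{-2}^{0} (-3*x - 2) sin(pi*x/2) dx = (4/pi) - (8/pi) = -4/pi.
Integrating by parts (boundary term plus one more integral), an antiderivative of (1 - 3*x) sin(pi*x/2) is 6*x*cos(pi*x/2)/pi - 12*sin(pi*x/2)/pi**2 - 2*cos(pi*x/2)/pi; evaluating from 0 to 2: ∫_{0}^{2} (1 - 3*x) sin(pi*x/2) dx = (-10/pi) - (-2/pi) = -8/pi.
Summing the pieces and multiplying by (1/2) gives b_1 = -6/pi.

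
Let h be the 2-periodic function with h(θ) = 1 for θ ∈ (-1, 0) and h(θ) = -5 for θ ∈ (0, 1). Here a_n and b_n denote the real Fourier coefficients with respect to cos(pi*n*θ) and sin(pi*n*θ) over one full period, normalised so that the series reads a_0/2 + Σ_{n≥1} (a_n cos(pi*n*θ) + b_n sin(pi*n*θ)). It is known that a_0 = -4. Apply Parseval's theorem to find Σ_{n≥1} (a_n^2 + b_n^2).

Parseval: a_0^2/2 + Σ_{n≥1} (a_n^2+b_n^2) = ∫_{-1}^{1} h(θ)^2 dθ = 26.
Subtract a_0^2/2 = 8: Σ (a_n^2+b_n^2) = 18.

18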